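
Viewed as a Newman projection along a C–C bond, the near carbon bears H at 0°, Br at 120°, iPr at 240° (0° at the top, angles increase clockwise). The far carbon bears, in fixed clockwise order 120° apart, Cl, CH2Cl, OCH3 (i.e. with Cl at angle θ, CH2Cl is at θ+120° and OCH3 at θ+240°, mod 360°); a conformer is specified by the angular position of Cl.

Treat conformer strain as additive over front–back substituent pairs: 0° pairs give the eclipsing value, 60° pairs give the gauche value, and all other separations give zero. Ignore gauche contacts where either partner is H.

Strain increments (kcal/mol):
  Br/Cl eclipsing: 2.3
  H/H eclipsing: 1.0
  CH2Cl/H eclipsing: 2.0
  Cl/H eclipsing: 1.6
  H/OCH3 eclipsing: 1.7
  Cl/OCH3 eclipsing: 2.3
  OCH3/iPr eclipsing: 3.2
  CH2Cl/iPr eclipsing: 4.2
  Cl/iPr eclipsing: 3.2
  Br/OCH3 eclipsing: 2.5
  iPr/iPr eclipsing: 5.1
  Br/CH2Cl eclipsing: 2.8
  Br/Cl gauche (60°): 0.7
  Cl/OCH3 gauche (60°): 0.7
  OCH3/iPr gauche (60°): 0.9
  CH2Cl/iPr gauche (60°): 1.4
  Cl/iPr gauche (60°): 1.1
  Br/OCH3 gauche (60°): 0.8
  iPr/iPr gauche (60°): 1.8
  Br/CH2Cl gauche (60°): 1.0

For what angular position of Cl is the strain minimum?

300°

Cl at 0° (eclipsed): H(0°)/Cl(0°) eclipsed 1.6; Br(120°)/CH2Cl(120°) eclipsed 2.8; iPr(240°)/OCH3(240°) eclipsed 3.2 → 7.6 kcal/mol.
Cl at 60° (staggered): Br(120°)/Cl(60°) gauche 0.7; Br(120°)/CH2Cl(180°) gauche 1.0; iPr(240°)/CH2Cl(180°) gauche 1.4; iPr(240°)/OCH3(300°) gauche 0.9 → 4.0 kcal/mol.
Cl at 120° (eclipsed): H(0°)/OCH3(0°) eclipsed 1.7; Br(120°)/Cl(120°) eclipsed 2.3; iPr(240°)/CH2Cl(240°) eclipsed 4.2 → 8.2 kcal/mol.
Cl at 180° (staggered): Br(120°)/Cl(180°) gauche 0.7; Br(120°)/OCH3(60°) gauche 0.8; iPr(240°)/Cl(180°) gauche 1.1; iPr(240°)/CH2Cl(300°) gauche 1.4 → 4.0 kcal/mol.
Cl at 240° (eclipsed): H(0°)/CH2Cl(0°) eclipsed 2.0; Br(120°)/OCH3(120°) eclipsed 2.5; iPr(240°)/Cl(240°) eclipsed 3.2 → 7.7 kcal/mol.
Cl at 300° (staggered): Br(120°)/CH2Cl(60°) gauche 1.0; Br(120°)/OCH3(180°) gauche 0.8; iPr(240°)/Cl(300°) gauche 1.1; iPr(240°)/OCH3(180°) gauche 0.9 → 3.8 kcal/mol.
The minimum (3.8 kcal/mol) occurs with Cl at 300°.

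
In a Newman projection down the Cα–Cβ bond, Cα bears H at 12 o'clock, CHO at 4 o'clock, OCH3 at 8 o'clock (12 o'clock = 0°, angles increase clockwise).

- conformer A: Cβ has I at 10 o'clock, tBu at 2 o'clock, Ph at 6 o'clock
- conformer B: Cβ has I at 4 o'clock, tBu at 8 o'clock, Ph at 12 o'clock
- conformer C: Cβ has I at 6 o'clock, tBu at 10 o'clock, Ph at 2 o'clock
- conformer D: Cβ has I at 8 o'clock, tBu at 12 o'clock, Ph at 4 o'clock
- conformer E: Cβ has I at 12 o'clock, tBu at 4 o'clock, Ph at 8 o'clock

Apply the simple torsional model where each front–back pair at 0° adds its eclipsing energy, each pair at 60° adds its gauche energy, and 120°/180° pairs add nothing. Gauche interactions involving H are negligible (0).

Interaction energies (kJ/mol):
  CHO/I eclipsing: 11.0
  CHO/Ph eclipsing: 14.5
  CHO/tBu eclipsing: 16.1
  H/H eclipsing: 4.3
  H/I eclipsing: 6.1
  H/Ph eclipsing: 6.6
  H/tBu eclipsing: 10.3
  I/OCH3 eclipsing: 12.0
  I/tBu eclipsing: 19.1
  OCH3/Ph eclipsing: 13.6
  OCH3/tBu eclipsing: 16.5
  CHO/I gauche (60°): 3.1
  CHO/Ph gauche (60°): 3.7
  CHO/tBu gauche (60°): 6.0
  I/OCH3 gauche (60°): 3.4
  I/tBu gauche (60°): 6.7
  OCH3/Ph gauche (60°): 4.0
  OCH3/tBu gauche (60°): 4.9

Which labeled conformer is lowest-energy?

C

A (staggered): CHO(120°)/tBu(60°) gauche 6.0; CHO(120°)/Ph(180°) gauche 3.7; OCH3(240°)/I(300°) gauche 3.4; OCH3(240°)/Ph(180°) gauche 4.0 → 17.1 kJ/mol.
B (eclipsed): H(0°)/Ph(0°) eclipsed 6.6; CHO(120°)/I(120°) eclipsed 11.0; OCH3(240°)/tBu(240°) eclipsed 16.5 → 34.1 kJ/mol.
C (staggered): CHO(120°)/I(180°) gauche 3.1; CHO(120°)/Ph(60°) gauche 3.7; OCH3(240°)/I(180°) gauche 3.4; OCH3(240°)/tBu(300°) gauche 4.9 → 15.1 kJ/mol.
D (eclipsed): H(0°)/tBu(0°) eclipsed 10.3; CHO(120°)/Ph(120°) eclipsed 14.5; OCH3(240°)/I(240°) eclipsed 12.0 → 36.8 kJ/mol.
E (eclipsed): H(0°)/I(0°) eclipsed 6.1; CHO(120°)/tBu(120°) eclipsed 16.1; OCH3(240°)/Ph(240°) eclipsed 13.6 → 35.8 kJ/mol.
C has the lowest total (15.1 kJ/mol).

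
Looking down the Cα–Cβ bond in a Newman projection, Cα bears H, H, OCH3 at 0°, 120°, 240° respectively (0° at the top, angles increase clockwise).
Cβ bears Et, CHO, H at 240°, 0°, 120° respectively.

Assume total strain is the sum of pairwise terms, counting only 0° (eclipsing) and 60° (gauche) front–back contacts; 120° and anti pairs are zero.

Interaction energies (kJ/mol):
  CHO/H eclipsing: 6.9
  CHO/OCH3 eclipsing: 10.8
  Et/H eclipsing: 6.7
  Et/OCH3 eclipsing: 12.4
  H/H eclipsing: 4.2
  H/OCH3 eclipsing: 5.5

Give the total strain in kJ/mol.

23.5 kJ/mol

This conformer (eclipsed): H–CHO eclipsed, H–H eclipsed, OCH3–Et eclipsed; 6.9 + 4.2 + 12.4 = 23.5 kJ/mol.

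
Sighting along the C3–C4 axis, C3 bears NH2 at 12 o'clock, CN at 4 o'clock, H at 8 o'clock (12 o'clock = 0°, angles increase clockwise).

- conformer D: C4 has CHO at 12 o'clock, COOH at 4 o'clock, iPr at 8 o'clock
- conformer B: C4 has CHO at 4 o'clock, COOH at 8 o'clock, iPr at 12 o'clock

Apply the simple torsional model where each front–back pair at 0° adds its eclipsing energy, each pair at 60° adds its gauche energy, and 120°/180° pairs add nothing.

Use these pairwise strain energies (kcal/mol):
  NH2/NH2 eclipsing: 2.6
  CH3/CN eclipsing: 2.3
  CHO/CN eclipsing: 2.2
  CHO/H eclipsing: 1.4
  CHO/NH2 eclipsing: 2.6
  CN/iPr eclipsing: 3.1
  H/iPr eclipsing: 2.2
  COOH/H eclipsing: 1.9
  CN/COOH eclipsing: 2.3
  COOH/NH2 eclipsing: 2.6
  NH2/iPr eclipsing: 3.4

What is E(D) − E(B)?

D (eclipsed): NH2–CHO eclipsed, CN–COOH eclipsed, H–iPr eclipsed; 2.6 + 2.3 + 2.2 = 7.1 kcal/mol.
B (eclipsed): NH2–iPr eclipsed, CN–CHO eclipsed, H–COOH eclipsed; 3.4 + 2.2 + 1.9 = 7.5 kcal/mol.
E(D) − E(B) = 7.1 − 7.5 = -0.4 kcal/mol.

-0.4 kcal/mol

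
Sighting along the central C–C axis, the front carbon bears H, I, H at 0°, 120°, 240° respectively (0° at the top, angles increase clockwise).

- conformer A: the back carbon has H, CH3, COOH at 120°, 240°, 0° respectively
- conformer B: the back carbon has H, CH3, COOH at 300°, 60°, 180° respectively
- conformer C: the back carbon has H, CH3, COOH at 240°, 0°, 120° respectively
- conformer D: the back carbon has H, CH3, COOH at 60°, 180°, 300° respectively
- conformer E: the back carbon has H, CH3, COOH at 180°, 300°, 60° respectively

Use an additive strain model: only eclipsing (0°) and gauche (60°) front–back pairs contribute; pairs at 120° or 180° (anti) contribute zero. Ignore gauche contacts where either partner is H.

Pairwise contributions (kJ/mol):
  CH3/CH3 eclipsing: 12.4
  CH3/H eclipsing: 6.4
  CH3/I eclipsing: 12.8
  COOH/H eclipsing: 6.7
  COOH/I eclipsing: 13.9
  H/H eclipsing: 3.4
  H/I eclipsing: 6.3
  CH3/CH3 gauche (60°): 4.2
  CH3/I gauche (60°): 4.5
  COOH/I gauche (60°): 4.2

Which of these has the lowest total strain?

E

A (eclipsed): H(0°)/COOH(0°) eclipsed 6.7; I(120°)/H(120°) eclipsed 6.3; H(240°)/CH3(240°) eclipsed 6.4 → 19.4 kJ/mol.
B (staggered): I(120°)/CH3(60°) gauche 4.5; I(120°)/COOH(180°) gauche 4.2 → 8.7 kJ/mol.
C (eclipsed): H(0°)/CH3(0°) eclipsed 6.4; I(120°)/COOH(120°) eclipsed 13.9; H(240°)/H(240°) eclipsed 3.4 → 23.7 kJ/mol.
D (staggered): I(120°)/CH3(180°) gauche 4.5 → 4.5 kJ/mol.
E (staggered): I(120°)/COOH(60°) gauche 4.2 → 4.2 kJ/mol.
E has the lowest total (4.2 kJ/mol).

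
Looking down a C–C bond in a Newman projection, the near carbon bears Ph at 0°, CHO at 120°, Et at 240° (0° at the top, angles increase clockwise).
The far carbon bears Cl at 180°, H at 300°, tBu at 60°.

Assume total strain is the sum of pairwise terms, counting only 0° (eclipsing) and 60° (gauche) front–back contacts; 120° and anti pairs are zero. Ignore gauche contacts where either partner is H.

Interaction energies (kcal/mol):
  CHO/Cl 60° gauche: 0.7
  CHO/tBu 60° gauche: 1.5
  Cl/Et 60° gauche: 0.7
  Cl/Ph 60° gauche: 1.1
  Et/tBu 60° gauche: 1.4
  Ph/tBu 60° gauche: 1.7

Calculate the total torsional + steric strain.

4.6 kcal/mol

This conformer (staggered): Ph(0°)/tBu(60°) gauche 1.7; CHO(120°)/Cl(180°) gauche 0.7; CHO(120°)/tBu(60°) gauche 1.5; Et(240°)/Cl(180°) gauche 0.7 → 4.6 kcal/mol.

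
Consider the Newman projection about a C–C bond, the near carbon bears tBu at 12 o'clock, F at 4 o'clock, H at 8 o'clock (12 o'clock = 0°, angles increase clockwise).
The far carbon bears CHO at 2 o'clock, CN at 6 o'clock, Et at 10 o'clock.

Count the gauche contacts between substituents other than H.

4

Non-H gauche pairs: tBu(0°)/CHO(60°); tBu(0°)/Et(300°); F(120°)/CHO(60°); F(120°)/CN(180°) — 4 interactions.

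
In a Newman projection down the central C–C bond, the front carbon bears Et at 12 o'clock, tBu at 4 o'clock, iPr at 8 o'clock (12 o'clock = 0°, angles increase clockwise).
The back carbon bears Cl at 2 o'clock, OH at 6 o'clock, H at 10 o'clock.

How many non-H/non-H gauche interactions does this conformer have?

4

Non-H gauche pairs: Et(0°)/Cl(60°); tBu(120°)/Cl(60°); tBu(120°)/OH(180°); iPr(240°)/OH(180°) — 4 interactions.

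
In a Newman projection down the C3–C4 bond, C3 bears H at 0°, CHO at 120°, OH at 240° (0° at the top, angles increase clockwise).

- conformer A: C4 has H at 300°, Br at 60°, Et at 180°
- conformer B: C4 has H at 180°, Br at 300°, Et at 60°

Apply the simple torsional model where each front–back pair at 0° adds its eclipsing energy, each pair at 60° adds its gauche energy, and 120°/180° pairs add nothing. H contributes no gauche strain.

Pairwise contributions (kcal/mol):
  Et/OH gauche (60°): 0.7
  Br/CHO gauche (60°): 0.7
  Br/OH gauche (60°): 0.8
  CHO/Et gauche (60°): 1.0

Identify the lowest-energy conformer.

B

A (staggered): CHO–Br gauche, CHO–Et gauche, OH–Et gauche; 0.7 + 1.0 + 0.7 = 2.4 kcal/mol.
B (staggered): CHO–Et gauche, OH–Br gauche; 1.0 + 0.8 = 1.8 kcal/mol.
B has the lowest total (1.8 kcal/mol).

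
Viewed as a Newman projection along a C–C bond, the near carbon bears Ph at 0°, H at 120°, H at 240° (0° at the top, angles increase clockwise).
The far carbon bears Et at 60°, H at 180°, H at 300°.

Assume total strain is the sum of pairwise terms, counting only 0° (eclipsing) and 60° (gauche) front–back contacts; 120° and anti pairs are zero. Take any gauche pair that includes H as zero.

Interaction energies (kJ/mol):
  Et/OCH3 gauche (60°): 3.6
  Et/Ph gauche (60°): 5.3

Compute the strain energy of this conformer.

This conformer (staggered): Ph–Et gauche; 5.3 = 5.3 kJ/mol.

5.3 kJ/mol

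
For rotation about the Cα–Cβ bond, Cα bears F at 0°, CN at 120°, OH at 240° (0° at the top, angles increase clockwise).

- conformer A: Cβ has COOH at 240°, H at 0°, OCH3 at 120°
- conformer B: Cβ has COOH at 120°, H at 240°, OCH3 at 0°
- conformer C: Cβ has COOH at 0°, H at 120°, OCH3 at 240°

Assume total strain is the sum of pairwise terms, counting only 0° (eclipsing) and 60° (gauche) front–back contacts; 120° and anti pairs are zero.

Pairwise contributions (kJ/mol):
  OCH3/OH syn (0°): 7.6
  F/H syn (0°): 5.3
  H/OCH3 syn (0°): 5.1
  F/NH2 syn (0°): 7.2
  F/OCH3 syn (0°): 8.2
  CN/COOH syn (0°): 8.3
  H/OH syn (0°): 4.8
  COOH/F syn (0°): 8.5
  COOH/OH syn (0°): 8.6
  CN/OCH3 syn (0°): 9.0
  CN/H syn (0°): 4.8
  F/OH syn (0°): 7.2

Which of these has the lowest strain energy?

A (eclipsed): F–H eclipsed, CN–OCH3 eclipsed, OH–COOH eclipsed; 5.3 + 9.0 + 8.6 = 22.9 kJ/mol.
B (eclipsed): F–OCH3 eclipsed, CN–COOH eclipsed, OH–H eclipsed; 8.2 + 8.3 + 4.8 = 21.3 kJ/mol.
C (eclipsed): F–COOH eclipsed, CN–H eclipsed, OH–OCH3 eclipsed; 8.5 + 4.8 + 7.6 = 20.9 kJ/mol.
C has the lowest total (20.9 kJ/mol).

C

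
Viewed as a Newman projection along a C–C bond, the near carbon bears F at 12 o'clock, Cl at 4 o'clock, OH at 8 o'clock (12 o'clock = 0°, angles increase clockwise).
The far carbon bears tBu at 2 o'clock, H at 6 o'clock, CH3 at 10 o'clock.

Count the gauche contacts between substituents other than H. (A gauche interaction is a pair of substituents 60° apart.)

4

Non-H gauche pairs: F(0°)/tBu(60°); F(0°)/CH3(300°); Cl(120°)/tBu(60°); OH(240°)/CH3(300°) — 4 interactions.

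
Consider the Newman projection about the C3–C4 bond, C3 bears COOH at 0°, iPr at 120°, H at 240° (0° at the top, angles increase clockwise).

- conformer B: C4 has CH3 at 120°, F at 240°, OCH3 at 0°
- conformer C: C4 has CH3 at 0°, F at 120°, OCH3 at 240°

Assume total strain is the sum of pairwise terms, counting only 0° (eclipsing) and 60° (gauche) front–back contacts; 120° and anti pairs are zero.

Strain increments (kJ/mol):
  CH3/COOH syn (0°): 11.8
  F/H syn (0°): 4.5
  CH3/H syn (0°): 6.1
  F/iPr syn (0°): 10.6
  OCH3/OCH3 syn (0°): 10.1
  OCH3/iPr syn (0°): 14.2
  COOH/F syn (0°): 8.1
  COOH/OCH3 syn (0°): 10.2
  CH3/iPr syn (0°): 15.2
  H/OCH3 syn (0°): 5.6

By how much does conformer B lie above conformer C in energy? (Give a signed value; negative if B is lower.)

B is eclipsed. COOH at 0° is eclipsed with OCH3 at 0° (10.2); iPr at 120° is eclipsed with CH3 at 120° (15.2); H at 240° is eclipsed with F at 240° (4.5). Total 29.9 kJ/mol.
C is eclipsed. COOH at 0° is eclipsed with CH3 at 0° (11.8); iPr at 120° is eclipsed with F at 120° (10.6); H at 240° is eclipsed with OCH3 at 240° (5.6). Total 28.0 kJ/mol.
E(B) − E(C) = 29.9 − 28.0 = +1.9 kJ/mol.

+1.9 kJ/mol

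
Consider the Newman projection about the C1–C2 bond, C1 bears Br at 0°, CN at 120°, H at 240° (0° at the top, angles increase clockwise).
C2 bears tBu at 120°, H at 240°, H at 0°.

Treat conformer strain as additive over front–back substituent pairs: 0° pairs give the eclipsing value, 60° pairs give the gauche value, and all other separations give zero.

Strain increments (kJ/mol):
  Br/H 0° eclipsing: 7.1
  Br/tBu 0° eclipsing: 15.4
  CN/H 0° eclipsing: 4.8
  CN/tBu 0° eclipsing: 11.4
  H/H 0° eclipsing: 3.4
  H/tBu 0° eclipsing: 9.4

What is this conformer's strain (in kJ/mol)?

21.9 kJ/mol

This conformer (eclipsed): Br–H eclipsed, CN–tBu eclipsed, H–H eclipsed; 7.1 + 11.4 + 3.4 = 21.9 kJ/mol.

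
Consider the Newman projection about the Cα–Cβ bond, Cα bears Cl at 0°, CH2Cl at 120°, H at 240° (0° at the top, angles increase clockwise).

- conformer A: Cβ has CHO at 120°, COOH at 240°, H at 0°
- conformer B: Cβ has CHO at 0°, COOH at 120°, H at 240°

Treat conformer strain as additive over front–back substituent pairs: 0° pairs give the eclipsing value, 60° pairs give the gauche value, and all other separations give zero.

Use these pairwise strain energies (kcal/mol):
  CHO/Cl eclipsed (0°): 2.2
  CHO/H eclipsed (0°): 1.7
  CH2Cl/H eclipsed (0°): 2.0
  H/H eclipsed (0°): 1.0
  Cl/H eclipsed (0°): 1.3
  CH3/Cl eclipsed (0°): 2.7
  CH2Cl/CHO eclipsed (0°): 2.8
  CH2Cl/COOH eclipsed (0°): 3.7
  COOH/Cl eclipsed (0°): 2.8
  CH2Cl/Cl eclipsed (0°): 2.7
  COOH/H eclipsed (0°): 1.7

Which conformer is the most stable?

A

A (eclipsed): Cl(0°)/H(0°) eclipsed 1.3; CH2Cl(120°)/CHO(120°) eclipsed 2.8; H(240°)/COOH(240°) eclipsed 1.7 → 5.8 kcal/mol.
B (eclipsed): Cl(0°)/CHO(0°) eclipsed 2.2; CH2Cl(120°)/COOH(120°) eclipsed 3.7; H(240°)/H(240°) eclipsed 1.0 → 6.9 kcal/mol.
A has the lowest total (5.8 kcal/mol).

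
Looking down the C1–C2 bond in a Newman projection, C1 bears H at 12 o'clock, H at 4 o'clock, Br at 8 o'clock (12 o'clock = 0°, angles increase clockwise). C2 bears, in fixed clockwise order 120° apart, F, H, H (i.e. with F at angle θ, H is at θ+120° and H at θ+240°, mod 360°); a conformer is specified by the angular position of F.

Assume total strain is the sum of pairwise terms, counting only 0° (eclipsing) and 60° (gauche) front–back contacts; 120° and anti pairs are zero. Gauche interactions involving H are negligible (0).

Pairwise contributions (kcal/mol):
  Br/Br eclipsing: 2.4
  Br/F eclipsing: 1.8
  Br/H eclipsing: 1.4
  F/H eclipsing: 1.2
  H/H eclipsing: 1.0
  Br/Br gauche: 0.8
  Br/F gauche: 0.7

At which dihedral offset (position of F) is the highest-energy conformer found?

F at 0° (eclipsed): H–F eclipsed, H–H eclipsed, Br–H eclipsed; 1.2 + 1.0 + 1.4 = 3.6 kcal/mol.
F at 60° (staggered): no non-H gauche contacts → 0.0 kcal/mol.
F at 120° (eclipsed): H–H eclipsed, H–F eclipsed, Br–H eclipsed; 1.0 + 1.2 + 1.4 = 3.6 kcal/mol.
F at 180° (staggered): Br–F gauche; 0.7 = 0.7 kcal/mol.
F at 240° (eclipsed): H–H eclipsed, H–H eclipsed, Br–F eclipsed; 1.0 + 1.0 + 1.8 = 3.8 kcal/mol.
F at 300° (staggered): Br–F gauche; 0.7 = 0.7 kcal/mol.
The maximum (3.8 kcal/mol) occurs with F at 240°.

240°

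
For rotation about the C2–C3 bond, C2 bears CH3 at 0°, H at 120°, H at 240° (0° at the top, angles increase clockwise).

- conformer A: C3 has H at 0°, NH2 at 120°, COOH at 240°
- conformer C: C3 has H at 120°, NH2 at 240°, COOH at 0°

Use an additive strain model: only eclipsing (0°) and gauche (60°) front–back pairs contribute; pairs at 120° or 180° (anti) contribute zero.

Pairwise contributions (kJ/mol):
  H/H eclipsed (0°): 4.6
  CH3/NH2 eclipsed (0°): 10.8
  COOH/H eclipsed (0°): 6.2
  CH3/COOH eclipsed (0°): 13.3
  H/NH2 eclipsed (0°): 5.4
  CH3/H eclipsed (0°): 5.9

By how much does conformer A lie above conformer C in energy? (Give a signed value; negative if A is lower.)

-5.8 kJ/mol

A is eclipsed. CH3 at 0° is eclipsed with H at 0° (5.9); H at 120° is eclipsed with NH2 at 120° (5.4); H at 240° is eclipsed with COOH at 240° (6.2). Total 17.5 kJ/mol.
C is eclipsed. CH3 at 0° is eclipsed with COOH at 0° (13.3); H at 120° is eclipsed with H at 120° (4.6); H at 240° is eclipsed with NH2 at 240° (5.4). Total 23.3 kJ/mol.
E(A) − E(C) = 17.5 − 23.3 = -5.8 kJ/mol.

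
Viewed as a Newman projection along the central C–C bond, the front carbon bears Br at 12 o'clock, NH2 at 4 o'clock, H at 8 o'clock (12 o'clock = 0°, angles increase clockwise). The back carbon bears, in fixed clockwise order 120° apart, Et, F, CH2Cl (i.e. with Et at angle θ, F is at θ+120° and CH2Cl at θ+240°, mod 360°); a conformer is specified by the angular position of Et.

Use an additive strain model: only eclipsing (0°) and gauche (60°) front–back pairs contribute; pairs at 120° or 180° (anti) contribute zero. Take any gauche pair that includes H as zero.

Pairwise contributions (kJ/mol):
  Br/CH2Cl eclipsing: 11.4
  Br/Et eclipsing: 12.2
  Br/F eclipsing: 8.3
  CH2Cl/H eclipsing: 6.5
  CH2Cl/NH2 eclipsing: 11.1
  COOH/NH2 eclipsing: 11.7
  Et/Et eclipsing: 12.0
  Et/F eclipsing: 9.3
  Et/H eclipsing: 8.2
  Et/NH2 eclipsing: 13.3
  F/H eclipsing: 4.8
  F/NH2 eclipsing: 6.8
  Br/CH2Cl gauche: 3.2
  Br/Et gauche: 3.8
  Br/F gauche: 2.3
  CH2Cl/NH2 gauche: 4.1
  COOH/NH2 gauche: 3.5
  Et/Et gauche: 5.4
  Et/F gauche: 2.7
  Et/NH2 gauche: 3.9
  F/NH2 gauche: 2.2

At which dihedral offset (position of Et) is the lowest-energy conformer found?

300°

Et at 0° is eclipsed. Br at 0° is eclipsed with Et at 0° (12.2); NH2 at 120° is eclipsed with F at 120° (6.8); H at 240° is eclipsed with CH2Cl at 240° (6.5). Total 25.5 kJ/mol.
Et at 60° is staggered. Br at 0° is gauche with Et at 60° (3.8); Br at 0° is gauche with CH2Cl at 300° (3.2); NH2 at 120° is gauche with Et at 60° (3.9); NH2 at 120° is gauche with F at 180° (2.2). Total 13.1 kJ/mol.
Et at 120° is eclipsed. Br at 0° is eclipsed with CH2Cl at 0° (11.4); NH2 at 120° is eclipsed with Et at 120° (13.3); H at 240° is eclipsed with F at 240° (4.8). Total 29.5 kJ/mol.
Et at 180° is staggered. Br at 0° is gauche with F at 300° (2.3); Br at 0° is gauche with CH2Cl at 60° (3.2); NH2 at 120° is gauche with Et at 180° (3.9); NH2 at 120° is gauche with CH2Cl at 60° (4.1). Total 13.5 kJ/mol.
Et at 240° is eclipsed. Br at 0° is eclipsed with F at 0° (8.3); NH2 at 120° is eclipsed with CH2Cl at 120° (11.1); H at 240° is eclipsed with Et at 240° (8.2). Total 27.6 kJ/mol.
Et at 300° is staggered. Br at 0° is gauche with Et at 300° (3.8); Br at 0° is gauche with F at 60° (2.3); NH2 at 120° is gauche with F at 60° (2.2); NH2 at 120° is gauche with CH2Cl at 180° (4.1). Total 12.4 kJ/mol.
The minimum (12.4 kJ/mol) occurs with Et at 300°.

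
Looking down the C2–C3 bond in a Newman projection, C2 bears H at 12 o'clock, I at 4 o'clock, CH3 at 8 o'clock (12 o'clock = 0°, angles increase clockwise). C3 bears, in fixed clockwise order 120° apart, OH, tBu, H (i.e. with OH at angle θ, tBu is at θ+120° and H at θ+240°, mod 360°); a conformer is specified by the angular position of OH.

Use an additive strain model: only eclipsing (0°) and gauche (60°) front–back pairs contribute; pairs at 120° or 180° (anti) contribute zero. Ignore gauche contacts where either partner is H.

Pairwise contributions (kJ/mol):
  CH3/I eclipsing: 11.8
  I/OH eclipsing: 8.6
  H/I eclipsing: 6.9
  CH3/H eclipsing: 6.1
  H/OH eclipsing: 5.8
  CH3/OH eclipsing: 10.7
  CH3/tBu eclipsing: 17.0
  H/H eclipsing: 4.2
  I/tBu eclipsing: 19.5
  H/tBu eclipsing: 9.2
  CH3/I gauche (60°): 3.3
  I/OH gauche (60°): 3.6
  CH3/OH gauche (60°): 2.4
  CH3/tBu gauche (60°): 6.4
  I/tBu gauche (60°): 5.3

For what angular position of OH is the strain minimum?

OH at 0° (eclipsed): H(0°)/OH(0°) eclipsed 5.8; I(120°)/tBu(120°) eclipsed 19.5; CH3(240°)/H(240°) eclipsed 6.1 → 31.4 kJ/mol.
OH at 60° (staggered): I(120°)/OH(60°) gauche 3.6; I(120°)/tBu(180°) gauche 5.3; CH3(240°)/tBu(180°) gauche 6.4 → 15.3 kJ/mol.
OH at 120° (eclipsed): H(0°)/H(0°) eclipsed 4.2; I(120°)/OH(120°) eclipsed 8.6; CH3(240°)/tBu(240°) eclipsed 17.0 → 29.8 kJ/mol.
OH at 180° (staggered): I(120°)/OH(180°) gauche 3.6; CH3(240°)/OH(180°) gauche 2.4; CH3(240°)/tBu(300°) gauche 6.4 → 12.4 kJ/mol.
OH at 240° (eclipsed): H(0°)/tBu(0°) eclipsed 9.2; I(120°)/H(120°) eclipsed 6.9; CH3(240°)/OH(240°) eclipsed 10.7 → 26.8 kJ/mol.
OH at 300° (staggered): I(120°)/tBu(60°) gauche 5.3; CH3(240°)/OH(300°) gauche 2.4 → 7.7 kJ/mol.
The minimum (7.7 kJ/mol) occurs with OH at 300°.

300°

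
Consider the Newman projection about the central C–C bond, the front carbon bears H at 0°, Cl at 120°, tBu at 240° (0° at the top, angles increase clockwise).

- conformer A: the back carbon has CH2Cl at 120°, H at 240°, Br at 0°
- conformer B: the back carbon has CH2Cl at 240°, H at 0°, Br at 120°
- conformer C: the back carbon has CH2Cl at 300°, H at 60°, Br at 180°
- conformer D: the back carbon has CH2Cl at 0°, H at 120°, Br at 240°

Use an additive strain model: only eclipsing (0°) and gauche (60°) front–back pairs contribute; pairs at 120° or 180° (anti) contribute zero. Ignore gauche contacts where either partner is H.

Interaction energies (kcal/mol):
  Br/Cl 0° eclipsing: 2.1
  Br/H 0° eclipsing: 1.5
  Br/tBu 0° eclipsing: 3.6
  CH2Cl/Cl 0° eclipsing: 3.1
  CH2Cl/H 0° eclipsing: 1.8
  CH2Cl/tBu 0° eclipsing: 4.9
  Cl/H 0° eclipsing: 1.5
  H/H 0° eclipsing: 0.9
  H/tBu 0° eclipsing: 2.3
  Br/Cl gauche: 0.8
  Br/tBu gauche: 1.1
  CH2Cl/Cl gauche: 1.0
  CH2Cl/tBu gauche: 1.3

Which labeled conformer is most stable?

A (eclipsed): H(0°)/Br(0°) eclipsed 1.5; Cl(120°)/CH2Cl(120°) eclipsed 3.1; tBu(240°)/H(240°) eclipsed 2.3 → 6.9 kcal/mol.
B (eclipsed): H(0°)/H(0°) eclipsed 0.9; Cl(120°)/Br(120°) eclipsed 2.1; tBu(240°)/CH2Cl(240°) eclipsed 4.9 → 7.9 kcal/mol.
C (staggered): Cl(120°)/Br(180°) gauche 0.8; tBu(240°)/CH2Cl(300°) gauche 1.3; tBu(240°)/Br(180°) gauche 1.1 → 3.2 kcal/mol.
D (eclipsed): H(0°)/CH2Cl(0°) eclipsed 1.8; Cl(120°)/H(120°) eclipsed 1.5; tBu(240°)/Br(240°) eclipsed 3.6 → 6.9 kcal/mol.
C has the lowest total (3.2 kcal/mol).

C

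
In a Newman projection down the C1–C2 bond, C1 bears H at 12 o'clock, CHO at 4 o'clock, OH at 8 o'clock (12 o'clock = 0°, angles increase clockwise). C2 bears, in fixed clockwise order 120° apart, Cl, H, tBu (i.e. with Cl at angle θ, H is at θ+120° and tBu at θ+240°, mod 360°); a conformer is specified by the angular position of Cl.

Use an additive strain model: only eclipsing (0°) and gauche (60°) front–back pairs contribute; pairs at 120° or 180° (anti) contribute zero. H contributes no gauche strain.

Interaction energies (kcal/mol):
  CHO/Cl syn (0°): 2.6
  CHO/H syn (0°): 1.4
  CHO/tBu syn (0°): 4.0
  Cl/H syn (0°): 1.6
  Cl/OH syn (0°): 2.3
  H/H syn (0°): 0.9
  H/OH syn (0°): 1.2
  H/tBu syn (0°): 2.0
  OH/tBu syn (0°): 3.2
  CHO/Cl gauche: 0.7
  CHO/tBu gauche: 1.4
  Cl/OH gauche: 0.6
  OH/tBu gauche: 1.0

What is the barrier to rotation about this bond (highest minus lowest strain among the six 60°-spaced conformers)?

Cl at 0° (eclipsed): H(0°)/Cl(0°) eclipsed 1.6; CHO(120°)/H(120°) eclipsed 1.4; OH(240°)/tBu(240°) eclipsed 3.2 → 6.2 kcal/mol.
Cl at 60° (staggered): CHO(120°)/Cl(60°) gauche 0.7; OH(240°)/tBu(300°) gauche 1.0 → 1.7 kcal/mol.
Cl at 120° (eclipsed): H(0°)/tBu(0°) eclipsed 2.0; CHO(120°)/Cl(120°) eclipsed 2.6; OH(240°)/H(240°) eclipsed 1.2 → 5.8 kcal/mol.
Cl at 180° (staggered): CHO(120°)/Cl(180°) gauche 0.7; CHO(120°)/tBu(60°) gauche 1.4; OH(240°)/Cl(180°) gauche 0.6 → 2.7 kcal/mol.
Cl at 240° (eclipsed): H(0°)/H(0°) eclipsed 0.9; CHO(120°)/tBu(120°) eclipsed 4.0; OH(240°)/Cl(240°) eclipsed 2.3 → 7.2 kcal/mol.
Cl at 300° (staggered): CHO(120°)/tBu(180°) gauche 1.4; OH(240°)/Cl(300°) gauche 0.6; OH(240°)/tBu(180°) gauche 1.0 → 3.0 kcal/mol.
Max at 240° (7.2 kcal/mol), min at 60° (1.7 kcal/mol); barrier = 5.5 kcal/mol.

5.5 kcal/mol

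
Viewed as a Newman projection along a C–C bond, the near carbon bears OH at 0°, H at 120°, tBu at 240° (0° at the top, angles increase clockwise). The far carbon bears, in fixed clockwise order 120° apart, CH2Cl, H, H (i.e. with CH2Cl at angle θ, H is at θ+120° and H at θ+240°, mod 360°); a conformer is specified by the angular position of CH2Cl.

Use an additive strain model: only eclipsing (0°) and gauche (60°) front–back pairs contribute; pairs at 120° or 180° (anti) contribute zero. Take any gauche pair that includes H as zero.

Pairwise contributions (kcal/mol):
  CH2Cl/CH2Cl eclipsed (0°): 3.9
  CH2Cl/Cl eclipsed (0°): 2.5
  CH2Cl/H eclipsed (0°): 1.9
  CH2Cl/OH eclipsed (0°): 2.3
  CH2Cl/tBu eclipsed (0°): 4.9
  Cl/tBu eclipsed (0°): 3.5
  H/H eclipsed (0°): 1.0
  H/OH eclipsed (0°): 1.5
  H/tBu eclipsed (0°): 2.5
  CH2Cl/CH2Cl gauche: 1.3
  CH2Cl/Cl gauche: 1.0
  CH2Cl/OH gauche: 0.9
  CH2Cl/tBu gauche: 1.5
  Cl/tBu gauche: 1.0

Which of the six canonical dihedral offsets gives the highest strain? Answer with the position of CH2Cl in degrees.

240°

CH2Cl at 0° (eclipsed): OH–CH2Cl eclipsed, H–H eclipsed, tBu–H eclipsed; 2.3 + 1.0 + 2.5 = 5.8 kcal/mol.
CH2Cl at 60° (staggered): OH–CH2Cl gauche; 0.9 = 0.9 kcal/mol.
CH2Cl at 120° (eclipsed): OH–H eclipsed, H–CH2Cl eclipsed, tBu–H eclipsed; 1.5 + 1.9 + 2.5 = 5.9 kcal/mol.
CH2Cl at 180° (staggered): tBu–CH2Cl gauche; 1.5 = 1.5 kcal/mol.
CH2Cl at 240° (eclipsed): OH–H eclipsed, H–H eclipsed, tBu–CH2Cl eclipsed; 1.5 + 1.0 + 4.9 = 7.4 kcal/mol.
CH2Cl at 300° (staggered): OH–CH2Cl gauche, tBu–CH2Cl gauche; 0.9 + 1.5 = 2.4 kcal/mol.
The maximum (7.4 kcal/mol) occurs with CH2Cl at 240°.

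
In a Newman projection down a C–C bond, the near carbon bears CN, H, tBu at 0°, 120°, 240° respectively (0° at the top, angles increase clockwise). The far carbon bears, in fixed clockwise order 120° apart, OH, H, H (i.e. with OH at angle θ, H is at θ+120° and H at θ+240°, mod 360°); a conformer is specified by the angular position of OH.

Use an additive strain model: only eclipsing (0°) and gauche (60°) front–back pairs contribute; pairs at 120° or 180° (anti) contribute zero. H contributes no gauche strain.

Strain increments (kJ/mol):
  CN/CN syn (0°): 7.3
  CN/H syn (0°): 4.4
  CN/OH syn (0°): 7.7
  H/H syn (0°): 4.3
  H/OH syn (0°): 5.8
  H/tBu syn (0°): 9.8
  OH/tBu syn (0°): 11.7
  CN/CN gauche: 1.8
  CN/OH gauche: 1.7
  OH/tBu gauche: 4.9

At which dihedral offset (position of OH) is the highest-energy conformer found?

OH at 0° is eclipsed. CN at 0° is eclipsed with OH at 0° (7.7); H at 120° is eclipsed with H at 120° (4.3); tBu at 240° is eclipsed with H at 240° (9.8). Total 21.8 kJ/mol.
OH at 60° is staggered. CN at 0° is gauche with OH at 60° (1.7). Total 1.7 kJ/mol.
OH at 120° is eclipsed. CN at 0° is eclipsed with H at 0° (4.4); H at 120° is eclipsed with OH at 120° (5.8); tBu at 240° is eclipsed with H at 240° (9.8). Total 20.0 kJ/mol.
OH at 180° is staggered. tBu at 240° is gauche with OH at 180° (4.9). Total 4.9 kJ/mol.
OH at 240° is eclipsed. CN at 0° is eclipsed with H at 0° (4.4); H at 120° is eclipsed with H at 120° (4.3); tBu at 240° is eclipsed with OH at 240° (11.7). Total 20.4 kJ/mol.
OH at 300° is staggered. CN at 0° is gauche with OH at 300° (1.7); tBu at 240° is gauche with OH at 300° (4.9). Total 6.6 kJ/mol.
The maximum (21.8 kJ/mol) occurs with OH at 0°.

0°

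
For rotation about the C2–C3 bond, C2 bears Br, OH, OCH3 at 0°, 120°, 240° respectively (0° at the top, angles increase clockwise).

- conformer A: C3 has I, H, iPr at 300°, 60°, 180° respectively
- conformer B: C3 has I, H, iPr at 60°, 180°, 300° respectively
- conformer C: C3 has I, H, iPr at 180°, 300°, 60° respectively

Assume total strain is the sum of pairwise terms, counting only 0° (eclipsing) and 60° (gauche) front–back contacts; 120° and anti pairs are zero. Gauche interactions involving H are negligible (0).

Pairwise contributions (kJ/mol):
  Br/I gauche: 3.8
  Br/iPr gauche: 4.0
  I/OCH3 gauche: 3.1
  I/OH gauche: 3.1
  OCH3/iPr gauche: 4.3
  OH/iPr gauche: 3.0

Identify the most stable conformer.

A (staggered): Br–I gauche, OH–iPr gauche, OCH3–I gauche, OCH3–iPr gauche; 3.8 + 3.0 + 3.1 + 4.3 = 14.2 kJ/mol.
B (staggered): Br–I gauche, Br–iPr gauche, OH–I gauche, OCH3–iPr gauche; 3.8 + 4.0 + 3.1 + 4.3 = 15.2 kJ/mol.
C (staggered): Br–iPr gauche, OH–I gauche, OH–iPr gauche, OCH3–I gauche; 4.0 + 3.1 + 3.0 + 3.1 = 13.2 kJ/mol.
C has the lowest total (13.2 kJ/mol).

C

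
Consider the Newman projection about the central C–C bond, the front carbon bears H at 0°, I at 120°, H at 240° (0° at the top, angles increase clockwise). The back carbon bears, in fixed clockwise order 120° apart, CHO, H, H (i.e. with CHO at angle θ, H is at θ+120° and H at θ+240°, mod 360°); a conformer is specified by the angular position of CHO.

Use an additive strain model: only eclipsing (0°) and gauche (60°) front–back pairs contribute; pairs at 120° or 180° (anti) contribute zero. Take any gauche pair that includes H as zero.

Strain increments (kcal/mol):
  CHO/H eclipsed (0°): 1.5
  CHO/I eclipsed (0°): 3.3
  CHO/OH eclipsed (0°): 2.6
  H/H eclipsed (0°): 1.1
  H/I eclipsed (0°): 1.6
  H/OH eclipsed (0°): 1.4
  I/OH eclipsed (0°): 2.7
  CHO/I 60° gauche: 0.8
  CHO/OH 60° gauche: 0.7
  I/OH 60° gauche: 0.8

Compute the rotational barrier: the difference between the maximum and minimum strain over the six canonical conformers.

5.5 kcal/mol

CHO at 0° (eclipsed): H(0°)/CHO(0°) eclipsed 1.5; I(120°)/H(120°) eclipsed 1.6; H(240°)/H(240°) eclipsed 1.1 → 4.2 kcal/mol.
CHO at 60° (staggered): I(120°)/CHO(60°) gauche 0.8 → 0.8 kcal/mol.
CHO at 120° (eclipsed): H(0°)/H(0°) eclipsed 1.1; I(120°)/CHO(120°) eclipsed 3.3; H(240°)/H(240°) eclipsed 1.1 → 5.5 kcal/mol.
CHO at 180° (staggered): I(120°)/CHO(180°) gauche 0.8 → 0.8 kcal/mol.
CHO at 240° (eclipsed): H(0°)/H(0°) eclipsed 1.1; I(120°)/H(120°) eclipsed 1.6; H(240°)/CHO(240°) eclipsed 1.5 → 4.2 kcal/mol.
CHO at 300° (staggered): no non-H gauche contacts → 0.0 kcal/mol.
Max at 120° (5.5 kcal/mol), min at 300° (0.0 kcal/mol); barrier = 5.5 kcal/mol.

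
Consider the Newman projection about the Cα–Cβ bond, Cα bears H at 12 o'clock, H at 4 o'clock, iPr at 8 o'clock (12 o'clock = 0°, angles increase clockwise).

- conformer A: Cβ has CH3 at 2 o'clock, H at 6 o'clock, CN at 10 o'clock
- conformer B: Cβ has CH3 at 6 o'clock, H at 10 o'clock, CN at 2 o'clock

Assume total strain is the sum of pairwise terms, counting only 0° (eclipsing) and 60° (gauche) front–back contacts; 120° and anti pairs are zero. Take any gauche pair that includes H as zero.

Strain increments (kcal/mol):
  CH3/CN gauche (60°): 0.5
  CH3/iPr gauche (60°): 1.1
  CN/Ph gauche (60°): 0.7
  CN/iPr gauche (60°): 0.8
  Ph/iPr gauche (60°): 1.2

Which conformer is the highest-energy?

A (staggered): iPr(240°)/CN(300°) gauche 0.8 → 0.8 kcal/mol.
B (staggered): iPr(240°)/CH3(180°) gauche 1.1 → 1.1 kcal/mol.
B has the highest total (1.1 kcal/mol).

B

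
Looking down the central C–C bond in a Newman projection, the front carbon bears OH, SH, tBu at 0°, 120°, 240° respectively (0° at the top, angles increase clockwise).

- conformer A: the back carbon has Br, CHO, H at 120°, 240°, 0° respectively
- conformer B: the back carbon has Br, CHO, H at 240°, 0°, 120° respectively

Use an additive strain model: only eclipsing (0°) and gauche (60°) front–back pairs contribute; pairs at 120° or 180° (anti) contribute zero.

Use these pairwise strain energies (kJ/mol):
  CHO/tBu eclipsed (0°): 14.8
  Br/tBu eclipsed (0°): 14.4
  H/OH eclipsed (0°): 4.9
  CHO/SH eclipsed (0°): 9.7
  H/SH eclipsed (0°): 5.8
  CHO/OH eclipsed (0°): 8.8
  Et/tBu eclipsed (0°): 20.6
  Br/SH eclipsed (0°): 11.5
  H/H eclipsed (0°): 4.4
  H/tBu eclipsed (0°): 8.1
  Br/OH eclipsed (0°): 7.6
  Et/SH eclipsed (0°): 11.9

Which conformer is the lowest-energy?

B

A (eclipsed): OH–H eclipsed, SH–Br eclipsed, tBu–CHO eclipsed; 4.9 + 11.5 + 14.8 = 31.2 kJ/mol.
B (eclipsed): OH–CHO eclipsed, SH–H eclipsed, tBu–Br eclipsed; 8.8 + 5.8 + 14.4 = 29.0 kJ/mol.
B has the lowest total (29.0 kJ/mol).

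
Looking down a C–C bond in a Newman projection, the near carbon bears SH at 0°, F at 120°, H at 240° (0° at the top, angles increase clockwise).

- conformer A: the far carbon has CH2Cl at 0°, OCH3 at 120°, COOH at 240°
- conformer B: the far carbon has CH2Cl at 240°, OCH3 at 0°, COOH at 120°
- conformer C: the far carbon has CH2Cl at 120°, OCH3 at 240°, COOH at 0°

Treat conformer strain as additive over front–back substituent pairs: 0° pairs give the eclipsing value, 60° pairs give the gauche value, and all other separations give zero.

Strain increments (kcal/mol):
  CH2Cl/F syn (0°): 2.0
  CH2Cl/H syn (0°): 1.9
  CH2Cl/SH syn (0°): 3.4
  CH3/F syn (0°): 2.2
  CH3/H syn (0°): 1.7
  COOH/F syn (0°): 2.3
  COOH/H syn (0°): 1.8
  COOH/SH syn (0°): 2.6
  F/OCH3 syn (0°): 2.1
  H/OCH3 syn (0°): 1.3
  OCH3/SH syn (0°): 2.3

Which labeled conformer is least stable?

A

A (eclipsed): SH–CH2Cl eclipsed, F–OCH3 eclipsed, H–COOH eclipsed; 3.4 + 2.1 + 1.8 = 7.3 kcal/mol.
B (eclipsed): SH–OCH3 eclipsed, F–COOH eclipsed, H–CH2Cl eclipsed; 2.3 + 2.3 + 1.9 = 6.5 kcal/mol.
C (eclipsed): SH–COOH eclipsed, F–CH2Cl eclipsed, H–OCH3 eclipsed; 2.6 + 2.0 + 1.3 = 5.9 kcal/mol.
A has the highest total (7.3 kcal/mol).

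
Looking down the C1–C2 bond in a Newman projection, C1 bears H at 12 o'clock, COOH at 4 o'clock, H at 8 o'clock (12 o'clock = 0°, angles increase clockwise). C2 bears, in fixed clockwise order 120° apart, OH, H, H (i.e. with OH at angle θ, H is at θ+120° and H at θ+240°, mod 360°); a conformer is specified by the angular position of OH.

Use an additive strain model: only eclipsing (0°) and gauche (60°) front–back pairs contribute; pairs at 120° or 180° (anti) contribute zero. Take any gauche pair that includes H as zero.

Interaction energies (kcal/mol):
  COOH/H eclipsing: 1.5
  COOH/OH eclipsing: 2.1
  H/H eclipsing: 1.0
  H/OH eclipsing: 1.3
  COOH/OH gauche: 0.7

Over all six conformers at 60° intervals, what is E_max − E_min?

4.1 kcal/mol

OH at 0° (eclipsed): H(0°)/OH(0°) eclipsed 1.3; COOH(120°)/H(120°) eclipsed 1.5; H(240°)/H(240°) eclipsed 1.0 → 3.8 kcal/mol.
OH at 60° (staggered): COOH(120°)/OH(60°) gauche 0.7 → 0.7 kcal/mol.
OH at 120° (eclipsed): H(0°)/H(0°) eclipsed 1.0; COOH(120°)/OH(120°) eclipsed 2.1; H(240°)/H(240°) eclipsed 1.0 → 4.1 kcal/mol.
OH at 180° (staggered): COOH(120°)/OH(180°) gauche 0.7 → 0.7 kcal/mol.
OH at 240° (eclipsed): H(0°)/H(0°) eclipsed 1.0; COOH(120°)/H(120°) eclipsed 1.5; H(240°)/OH(240°) eclipsed 1.3 → 3.8 kcal/mol.
OH at 300° (staggered): no non-H gauche contacts → 0.0 kcal/mol.
Max at 120° (4.1 kcal/mol), min at 300° (0.0 kcal/mol); barrier = 4.1 kcal/mol.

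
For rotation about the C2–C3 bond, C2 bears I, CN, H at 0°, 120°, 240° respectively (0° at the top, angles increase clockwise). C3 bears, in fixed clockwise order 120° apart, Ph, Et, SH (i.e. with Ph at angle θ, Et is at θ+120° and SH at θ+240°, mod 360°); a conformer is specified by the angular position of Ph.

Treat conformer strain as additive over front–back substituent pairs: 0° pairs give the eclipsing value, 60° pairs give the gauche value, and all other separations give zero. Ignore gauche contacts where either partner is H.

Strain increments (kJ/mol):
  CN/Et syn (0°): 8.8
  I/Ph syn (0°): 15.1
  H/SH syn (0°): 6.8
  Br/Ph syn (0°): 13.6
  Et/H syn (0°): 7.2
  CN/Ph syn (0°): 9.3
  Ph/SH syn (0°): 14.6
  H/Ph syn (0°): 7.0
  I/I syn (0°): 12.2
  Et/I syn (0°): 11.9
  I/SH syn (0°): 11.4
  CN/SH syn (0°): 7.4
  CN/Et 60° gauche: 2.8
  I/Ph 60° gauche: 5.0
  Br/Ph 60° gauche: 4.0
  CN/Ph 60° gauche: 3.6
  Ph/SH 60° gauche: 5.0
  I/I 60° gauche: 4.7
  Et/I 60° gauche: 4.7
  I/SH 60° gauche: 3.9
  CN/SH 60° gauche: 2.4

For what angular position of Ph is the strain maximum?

Ph at 0° (eclipsed): I(0°)/Ph(0°) eclipsed 15.1; CN(120°)/Et(120°) eclipsed 8.8; H(240°)/SH(240°) eclipsed 6.8 → 30.7 kJ/mol.
Ph at 60° (staggered): I(0°)/Ph(60°) gauche 5.0; I(0°)/SH(300°) gauche 3.9; CN(120°)/Ph(60°) gauche 3.6; CN(120°)/Et(180°) gauche 2.8 → 15.3 kJ/mol.
Ph at 120° (eclipsed): I(0°)/SH(0°) eclipsed 11.4; CN(120°)/Ph(120°) eclipsed 9.3; H(240°)/Et(240°) eclipsed 7.2 → 27.9 kJ/mol.
Ph at 180° (staggered): I(0°)/Et(300°) gauche 4.7; I(0°)/SH(60°) gauche 3.9; CN(120°)/Ph(180°) gauche 3.6; CN(120°)/SH(60°) gauche 2.4 → 14.6 kJ/mol.
Ph at 240° (eclipsed): I(0°)/Et(0°) eclipsed 11.9; CN(120°)/SH(120°) eclipsed 7.4; H(240°)/Ph(240°) eclipsed 7.0 → 26.3 kJ/mol.
Ph at 300° (staggered): I(0°)/Ph(300°) gauche 5.0; I(0°)/Et(60°) gauche 4.7; CN(120°)/Et(60°) gauche 2.8; CN(120°)/SH(180°) gauche 2.4 → 14.9 kJ/mol.
The maximum (30.7 kJ/mol) occurs with Ph at 0°.

0°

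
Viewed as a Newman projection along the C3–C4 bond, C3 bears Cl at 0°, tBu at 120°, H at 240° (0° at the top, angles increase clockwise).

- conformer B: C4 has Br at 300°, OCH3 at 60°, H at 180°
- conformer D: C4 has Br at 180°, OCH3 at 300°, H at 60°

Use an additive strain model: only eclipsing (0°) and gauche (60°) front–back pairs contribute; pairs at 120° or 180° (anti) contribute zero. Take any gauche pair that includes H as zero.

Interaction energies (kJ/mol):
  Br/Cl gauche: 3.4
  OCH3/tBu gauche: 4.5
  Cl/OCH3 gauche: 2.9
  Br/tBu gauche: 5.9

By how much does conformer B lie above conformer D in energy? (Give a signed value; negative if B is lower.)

B is staggered. Cl at 0° is gauche with Br at 300° (3.4); Cl at 0° is gauche with OCH3 at 60° (2.9); tBu at 120° is gauche with OCH3 at 60° (4.5). Total 10.8 kJ/mol.
D is staggered. Cl at 0° is gauche with OCH3 at 300° (2.9); tBu at 120° is gauche with Br at 180° (5.9). Total 8.8 kJ/mol.
E(B) − E(D) = 10.8 − 8.8 = +2.0 kJ/mol.

+2.0 kJ/mol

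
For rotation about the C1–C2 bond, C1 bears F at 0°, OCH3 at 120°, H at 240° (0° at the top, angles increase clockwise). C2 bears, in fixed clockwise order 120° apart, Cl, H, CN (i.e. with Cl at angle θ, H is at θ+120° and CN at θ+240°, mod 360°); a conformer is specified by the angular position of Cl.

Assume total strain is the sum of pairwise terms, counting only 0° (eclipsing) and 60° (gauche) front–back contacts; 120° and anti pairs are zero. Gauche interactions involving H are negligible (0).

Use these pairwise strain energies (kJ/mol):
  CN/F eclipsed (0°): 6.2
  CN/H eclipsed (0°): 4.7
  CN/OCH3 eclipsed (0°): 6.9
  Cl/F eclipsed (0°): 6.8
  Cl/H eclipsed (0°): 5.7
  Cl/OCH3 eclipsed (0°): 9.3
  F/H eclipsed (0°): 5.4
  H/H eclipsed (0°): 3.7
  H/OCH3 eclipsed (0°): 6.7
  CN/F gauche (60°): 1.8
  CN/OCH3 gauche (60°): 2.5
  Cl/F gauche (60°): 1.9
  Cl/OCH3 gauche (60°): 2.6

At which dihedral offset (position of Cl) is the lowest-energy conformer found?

Cl at 0° (eclipsed): F–Cl eclipsed, OCH3–H eclipsed, H–CN eclipsed; 6.8 + 6.7 + 4.7 = 18.2 kJ/mol.
Cl at 60° (staggered): F–Cl gauche, F–CN gauche, OCH3–Cl gauche; 1.9 + 1.8 + 2.6 = 6.3 kJ/mol.
Cl at 120° (eclipsed): F–CN eclipsed, OCH3–Cl eclipsed, H–H eclipsed; 6.2 + 9.3 + 3.7 = 19.2 kJ/mol.
Cl at 180° (staggered): F–CN gauche, OCH3–Cl gauche, OCH3–CN gauche; 1.8 + 2.6 + 2.5 = 6.9 kJ/mol.
Cl at 240° (eclipsed): F–H eclipsed, OCH3–CN eclipsed, H–Cl eclipsed; 5.4 + 6.9 + 5.7 = 18.0 kJ/mol.
Cl at 300° (staggered): F–Cl gauche, OCH3–CN gauche; 1.9 + 2.5 = 4.4 kJ/mol.
The minimum (4.4 kJ/mol) occurs with Cl at 300°.

300°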